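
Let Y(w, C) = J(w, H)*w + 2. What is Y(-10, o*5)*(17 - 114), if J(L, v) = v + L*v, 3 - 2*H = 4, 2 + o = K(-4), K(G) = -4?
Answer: 4171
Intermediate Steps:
o = -6 (o = -2 - 4 = -6)
H = -1/2 (H = 3/2 - 1/2*4 = 3/2 - 2 = -1/2 ≈ -0.50000)
Y(w, C) = 2 + w*(-1/2 - w/2) (Y(w, C) = (-(1 + w)/2)*w + 2 = (-1/2 - w/2)*w + 2 = w*(-1/2 - w/2) + 2 = 2 + w*(-1/2 - w/2))
Y(-10, o*5)*(17 - 114) = (2 - 1/2*(-10) - 1/2*(-10)**2)*(17 - 114) = (2 + 5 - 1/2*100)*(-97) = (2 + 5 - 50)*(-97) = -43*(-97) = 4171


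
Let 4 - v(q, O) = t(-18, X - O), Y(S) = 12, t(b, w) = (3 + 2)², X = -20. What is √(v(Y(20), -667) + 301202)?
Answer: √301181 ≈ 548.80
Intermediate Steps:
t(b, w) = 25 (t(b, w) = 5² = 25)
v(q, O) = -21 (v(q, O) = 4 - 1*25 = 4 - 25 = -21)
√(v(Y(20), -667) + 301202) = √(-21 + 301202) = √301181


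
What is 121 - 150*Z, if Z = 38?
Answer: -5579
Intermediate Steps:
121 - 150*Z = 121 - 150*38 = 121 - 5700 = -5579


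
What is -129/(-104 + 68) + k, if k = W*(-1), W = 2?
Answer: 19/12 ≈ 1.5833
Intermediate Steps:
k = -2 (k = 2*(-1) = -2)
-129/(-104 + 68) + k = -129/(-104 + 68) - 2 = -129/(-36) - 2 = -129*(-1/36) - 2 = 43/12 - 2 = 19/12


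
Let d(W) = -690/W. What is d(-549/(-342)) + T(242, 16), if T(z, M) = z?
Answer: -11458/61 ≈ -187.84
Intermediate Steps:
d(-549/(-342)) + T(242, 16) = -690/((-549/(-342))) + 242 = -690/((-549*(-1/342))) + 242 = -690/61/38 + 242 = -690*38/61 + 242 = -26220/61 + 242 = -11458/61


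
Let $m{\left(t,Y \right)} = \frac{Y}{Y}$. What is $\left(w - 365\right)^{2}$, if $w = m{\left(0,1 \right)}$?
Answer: $132496$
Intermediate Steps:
$m{\left(t,Y \right)} = 1$
$w = 1$
$\left(w - 365\right)^{2} = \left(1 - 365\right)^{2} = \left(-364\right)^{2} = 132496$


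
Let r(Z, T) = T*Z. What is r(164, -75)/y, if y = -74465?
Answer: 2460/14893 ≈ 0.16518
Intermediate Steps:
r(164, -75)/y = -75*164/(-74465) = -12300*(-1/74465) = 2460/14893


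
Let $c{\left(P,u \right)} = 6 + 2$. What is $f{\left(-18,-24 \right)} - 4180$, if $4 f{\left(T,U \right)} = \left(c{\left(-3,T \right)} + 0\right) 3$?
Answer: $-4174$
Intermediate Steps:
$c{\left(P,u \right)} = 8$
$f{\left(T,U \right)} = 6$ ($f{\left(T,U \right)} = \frac{\left(8 + 0\right) 3}{4} = \frac{8 \cdot 3}{4} = \frac{1}{4} \cdot 24 = 6$)
$f{\left(-18,-24 \right)} - 4180 = 6 - 4180 = -4174$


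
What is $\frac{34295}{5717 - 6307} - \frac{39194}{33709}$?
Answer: $- \frac{235834923}{3977662} \approx -59.29$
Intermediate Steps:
$\frac{34295}{5717 - 6307} - \frac{39194}{33709} = \frac{34295}{-590} - \frac{39194}{33709} = 34295 \left(- \frac{1}{590}\right) - \frac{39194}{33709} = - \frac{6859}{118} - \frac{39194}{33709} = - \frac{235834923}{3977662}$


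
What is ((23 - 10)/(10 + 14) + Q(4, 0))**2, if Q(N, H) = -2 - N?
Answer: 17161/576 ≈ 29.793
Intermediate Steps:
((23 - 10)/(10 + 14) + Q(4, 0))**2 = ((23 - 10)/(10 + 14) + (-2 - 1*4))**2 = (13/24 + (-2 - 4))**2 = (13*(1/24) - 6)**2 = (13/24 - 6)**2 = (-131/24)**2 = 17161/576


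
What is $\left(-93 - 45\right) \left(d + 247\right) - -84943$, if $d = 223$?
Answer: $20083$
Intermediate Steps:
$\left(-93 - 45\right) \left(d + 247\right) - -84943 = \left(-93 - 45\right) \left(223 + 247\right) - -84943 = \left(-138\right) 470 + 84943 = -64860 + 84943 = 20083$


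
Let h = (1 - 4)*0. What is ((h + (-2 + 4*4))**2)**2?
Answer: 38416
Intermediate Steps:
h = 0 (h = -3*0 = 0)
((h + (-2 + 4*4))**2)**2 = ((0 + (-2 + 4*4))**2)**2 = ((0 + (-2 + 16))**2)**2 = ((0 + 14)**2)**2 = (14**2)**2 = 196**2 = 38416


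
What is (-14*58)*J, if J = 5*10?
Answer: -40600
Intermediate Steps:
J = 50
(-14*58)*J = -14*58*50 = -812*50 = -40600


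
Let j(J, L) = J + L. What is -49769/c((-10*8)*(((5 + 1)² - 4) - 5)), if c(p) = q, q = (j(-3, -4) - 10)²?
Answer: -49769/289 ≈ -172.21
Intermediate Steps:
q = 289 (q = ((-3 - 4) - 10)² = (-7 - 10)² = (-17)² = 289)
c(p) = 289
-49769/c((-10*8)*(((5 + 1)² - 4) - 5)) = -49769/289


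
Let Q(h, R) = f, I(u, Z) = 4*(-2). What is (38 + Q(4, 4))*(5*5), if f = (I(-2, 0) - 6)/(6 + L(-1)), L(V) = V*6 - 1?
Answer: 1300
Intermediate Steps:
I(u, Z) = -8
L(V) = -1 + 6*V (L(V) = 6*V - 1 = -1 + 6*V)
f = 14 (f = (-8 - 6)/(6 + (-1 + 6*(-1))) = -14/(6 + (-1 - 6)) = -14/(6 - 7) = -14/(-1) = -14*(-1) = 14)
Q(h, R) = 14
(38 + Q(4, 4))*(5*5) = (38 + 14)*(5*5) = 52*25 = 1300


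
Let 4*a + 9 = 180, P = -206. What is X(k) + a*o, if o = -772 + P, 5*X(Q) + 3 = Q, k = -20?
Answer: -418141/10 ≈ -41814.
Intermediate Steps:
X(Q) = -3/5 + Q/5
o = -978 (o = -772 - 206 = -978)
a = 171/4 (a = -9/4 + (1/4)*180 = -9/4 + 45 = 171/4 ≈ 42.750)
X(k) + a*o = (-3/5 + (1/5)*(-20)) + (171/4)*(-978) = (-3/5 - 4) - 83619/2 = -23/5 - 83619/2 = -418141/10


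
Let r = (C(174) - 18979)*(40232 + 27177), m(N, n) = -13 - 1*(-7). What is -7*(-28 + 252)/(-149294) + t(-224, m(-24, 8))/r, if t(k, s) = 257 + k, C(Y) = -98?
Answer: 336063782387/31997722522657 ≈ 0.010503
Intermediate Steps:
m(N, n) = -6 (m(N, n) = -13 + 7 = -6)
r = -1285961493 (r = (-98 - 18979)*(40232 + 27177) = -19077*67409 = -1285961493)
-7*(-28 + 252)/(-149294) + t(-224, m(-24, 8))/r = -7*(-28 + 252)/(-149294) + (257 - 224)/(-1285961493) = -7*224*(-1/149294) + 33*(-1/1285961493) = -1568*(-1/149294) - 11/428653831 = 784/74647 - 11/428653831 = 336063782387/31997722522657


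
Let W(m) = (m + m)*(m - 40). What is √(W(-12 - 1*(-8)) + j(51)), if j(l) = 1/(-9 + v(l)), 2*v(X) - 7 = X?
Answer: √35205/10 ≈ 18.763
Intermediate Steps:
v(X) = 7/2 + X/2
j(l) = 1/(-11/2 + l/2) (j(l) = 1/(-9 + (7/2 + l/2)) = 1/(-11/2 + l/2))
W(m) = 2*m*(-40 + m) (W(m) = (2*m)*(-40 + m) = 2*m*(-40 + m))
√(W(-12 - 1*(-8)) + j(51)) = √(2*(-12 - 1*(-8))*(-40 + (-12 - 1*(-8))) + 2/(-11 + 51)) = √(2*(-12 + 8)*(-40 + (-12 + 8)) + 2/40) = √(2*(-4)*(-40 - 4) + 2*(1/40)) = √(2*(-4)*(-44) + 1/20) = √(352 + 1/20) = √(7041/20) = √35205/10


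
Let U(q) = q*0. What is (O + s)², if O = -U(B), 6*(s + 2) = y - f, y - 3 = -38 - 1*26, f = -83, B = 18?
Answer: 25/9 ≈ 2.7778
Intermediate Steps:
y = -61 (y = 3 + (-38 - 1*26) = 3 + (-38 - 26) = 3 - 64 = -61)
U(q) = 0
s = 5/3 (s = -2 + (-61 - 1*(-83))/6 = -2 + (-61 + 83)/6 = -2 + (⅙)*22 = -2 + 11/3 = 5/3 ≈ 1.6667)
O = 0 (O = -1*0 = 0)
(O + s)² = (0 + 5/3)² = (5/3)² = 25/9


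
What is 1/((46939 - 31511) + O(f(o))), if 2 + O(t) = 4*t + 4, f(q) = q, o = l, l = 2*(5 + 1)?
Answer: 1/15478 ≈ 6.4608e-5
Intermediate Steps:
l = 12 (l = 2*6 = 12)
o = 12
O(t) = 2 + 4*t (O(t) = -2 + (4*t + 4) = -2 + (4 + 4*t) = 2 + 4*t)
1/((46939 - 31511) + O(f(o))) = 1/((46939 - 31511) + (2 + 4*12)) = 1/(15428 + (2 + 48)) = 1/(15428 + 50) = 1/15478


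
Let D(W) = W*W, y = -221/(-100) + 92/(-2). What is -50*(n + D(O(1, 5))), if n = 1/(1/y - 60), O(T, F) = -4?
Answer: -21005305/26284 ≈ -799.17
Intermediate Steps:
y = -4379/100 (y = -221*(-1/100) + 92*(-½) = 221/100 - 46 = -4379/100 ≈ -43.790)
n = -4379/262840 (n = 1/(1/(-4379/100) - 60) = 1/(-100/4379 - 60) = 1/(-262840/4379) = -4379/262840 ≈ -0.016660)
D(W) = W²
-50*(n + D(O(1, 5))) = -50*(-4379/262840 + (-4)²) = -50*(-4379/262840 + 16) = -50*4201061/262840 = -21005305/26284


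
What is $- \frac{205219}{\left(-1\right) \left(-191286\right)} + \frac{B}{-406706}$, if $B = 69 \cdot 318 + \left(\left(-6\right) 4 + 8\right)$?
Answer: $- \frac{43828967725}{38898581958} \approx -1.1267$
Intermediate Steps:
$B = 21926$ ($B = 21942 + \left(-24 + 8\right) = 21942 - 16 = 21926$)
$- \frac{205219}{\left(-1\right) \left(-191286\right)} + \frac{B}{-406706} = - \frac{205219}{\left(-1\right) \left(-191286\right)} + \frac{21926}{-406706} = - \frac{205219}{191286} + 21926 \left(- \frac{1}{406706}\right) = \left(-205219\right) \frac{1}{191286} - \frac{10963}{203353} = - \frac{205219}{191286} - \frac{10963}{203353} = - \frac{43828967725}{38898581958}$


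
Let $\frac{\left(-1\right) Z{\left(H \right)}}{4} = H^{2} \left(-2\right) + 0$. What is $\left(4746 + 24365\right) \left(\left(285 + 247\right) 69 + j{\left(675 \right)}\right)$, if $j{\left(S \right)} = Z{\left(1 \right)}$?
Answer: $1068839476$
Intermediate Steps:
$Z{\left(H \right)} = 8 H^{2}$ ($Z{\left(H \right)} = - 4 \left(H^{2} \left(-2\right) + 0\right) = - 4 \left(- 2 H^{2} + 0\right) = - 4 \left(- 2 H^{2}\right) = 8 H^{2}$)
$j{\left(S \right)} = 8$ ($j{\left(S \right)} = 8 \cdot 1^{2} = 8 \cdot 1 = 8$)
$\left(4746 + 24365\right) \left(\left(285 + 247\right) 69 + j{\left(675 \right)}\right) = \left(4746 + 24365\right) \left(\left(285 + 247\right) 69 + 8\right) = 29111 \left(532 \cdot 69 + 8\right) = 29111 \left(36708 + 8\right) = 29111 \cdot 36716 = 1068839476$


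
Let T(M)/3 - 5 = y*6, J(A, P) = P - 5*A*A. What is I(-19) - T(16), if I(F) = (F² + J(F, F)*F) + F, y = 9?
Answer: 34821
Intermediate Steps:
J(A, P) = P - 5*A²
T(M) = 177 (T(M) = 15 + 3*(9*6) = 15 + 3*54 = 15 + 162 = 177)
I(F) = F + F² + F*(F - 5*F²) (I(F) = (F² + (F - 5*F²)*F) + F = (F² + F*(F - 5*F²)) + F = F + F² + F*(F - 5*F²))
I(-19) - T(16) = -19*(1 - 5*(-19)² + 2*(-19)) - 1*177 = -19*(1 - 5*361 - 38) - 177 = -19*(1 - 1805 - 38) - 177 = -19*(-1842) - 177 = 34998 - 177 = 34821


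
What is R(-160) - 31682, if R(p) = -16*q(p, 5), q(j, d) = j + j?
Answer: -26562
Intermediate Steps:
q(j, d) = 2*j
R(p) = -32*p
R(-160) - 31682 = -32*(-160) - 31682 = 5120 - 31682 = -26562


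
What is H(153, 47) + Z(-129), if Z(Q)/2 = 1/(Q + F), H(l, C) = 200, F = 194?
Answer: 13002/65 ≈ 200.03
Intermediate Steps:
Z(Q) = 2/(194 + Q) (Z(Q) = 2/(Q + 194) = 2/(194 + Q))
H(153, 47) + Z(-129) = 200 + 2/(194 - 129) = 200 + 2/65 = 13002/65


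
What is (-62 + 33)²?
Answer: 841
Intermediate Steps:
(-62 + 33)² = (-29)² = 841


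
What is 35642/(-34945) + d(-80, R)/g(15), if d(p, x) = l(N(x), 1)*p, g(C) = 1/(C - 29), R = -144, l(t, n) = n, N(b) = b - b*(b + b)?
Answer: 39102758/34945 ≈ 1119.0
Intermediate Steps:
N(b) = b - 2*b² (N(b) = b - b*2*b = b - 2*b²)
g(C) = 1/(-29 + C)
d(p, x) = p (d(p, x) = 1*p = p)
35642/(-34945) + d(-80, R)/g(15) = 35642/(-34945) - 80/(1/(-29 + 15)) = 35642*(-1/34945) - 80/(1/(-14)) = -35642/34945 - 80/(-1/14) = -35642/34945 - 80*(-14) = -35642/34945 + 1120 = 39102758/34945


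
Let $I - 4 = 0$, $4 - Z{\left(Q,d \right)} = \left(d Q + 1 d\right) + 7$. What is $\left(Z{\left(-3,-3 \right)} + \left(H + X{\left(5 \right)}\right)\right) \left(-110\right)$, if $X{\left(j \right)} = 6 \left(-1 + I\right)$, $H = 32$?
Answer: $-4510$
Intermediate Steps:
$Z{\left(Q,d \right)} = -3 - d - Q d$ ($Z{\left(Q,d \right)} = 4 - \left(\left(d Q + 1 d\right) + 7\right) = 4 - \left(\left(Q d + d\right) + 7\right) = 4 - \left(\left(d + Q d\right) + 7\right) = 4 - \left(7 + d + Q d\right) = -3 - d - Q d$)
$I = 4$ ($I = 4 + 0 = 4$)
$X{\left(j \right)} = 18$ ($X{\left(j \right)} = 6 \left(-1 + 4\right) = 6 \cdot 3 = 18$)
$\left(Z{\left(-3,-3 \right)} + \left(H + X{\left(5 \right)}\right)\right) \left(-110\right) = \left(\left(-3 - -3 - \left(-3\right) \left(-3\right)\right) + \left(32 + 18\right)\right) \left(-110\right) = \left(\left(-3 + 3 - 9\right) + 50\right) \left(-110\right) = \left(-9 + 50\right) \left(-110\right) = 41 \left(-110\right) = -4510$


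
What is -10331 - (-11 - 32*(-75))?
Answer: -12720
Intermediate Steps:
-10331 - (-11 - 32*(-75)) = -10331 - (-11 + 2400) = -10331 - 1*2389 = -10331 - 2389 = -12720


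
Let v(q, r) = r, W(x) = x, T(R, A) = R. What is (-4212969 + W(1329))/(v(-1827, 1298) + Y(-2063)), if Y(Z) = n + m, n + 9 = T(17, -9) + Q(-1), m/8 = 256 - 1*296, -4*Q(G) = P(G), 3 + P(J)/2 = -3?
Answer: -4211640/989 ≈ -4258.5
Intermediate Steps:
P(J) = -12 (P(J) = -6 + 2*(-3) = -6 - 6 = -12)
Q(G) = 3 (Q(G) = -¼*(-12) = 3)
m = -320 (m = 8*(256 - 1*296) = 8*(256 - 296) = 8*(-40) = -320)
n = 11 (n = -9 + (17 + 3) = -9 + 20 = 11)
Y(Z) = -309 (Y(Z) = 11 - 320 = -309)
(-4212969 + W(1329))/(v(-1827, 1298) + Y(-2063)) = (-4212969 + 1329)/(1298 - 309) = -4211640/989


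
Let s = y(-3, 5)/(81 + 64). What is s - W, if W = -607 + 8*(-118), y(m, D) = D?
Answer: 44980/29 ≈ 1551.0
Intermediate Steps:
s = 1/29 (s = 5/(81 + 64) = 5/145 = (1/145)*5 = 1/29 ≈ 0.034483)
W = -1551 (W = -607 - 944 = -1551)
s - W = 1/29 - 1*(-1551) = 1/29 + 1551 = 44980/29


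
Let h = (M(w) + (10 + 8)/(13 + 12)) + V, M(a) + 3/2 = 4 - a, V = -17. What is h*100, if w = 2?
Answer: -1578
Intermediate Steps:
M(a) = 5/2 - a (M(a) = -3/2 + (4 - a) = 5/2 - a)
h = -789/50 (h = ((5/2 - 1*2) + (10 + 8)/(13 + 12)) - 17 = ((5/2 - 2) + 18/25) - 17 = (½ + 18*(1/25)) - 17 = (½ + 18/25) - 17 = 61/50 - 17 = -789/50 ≈ -15.780)
h*100 = -789/50*100 = -1578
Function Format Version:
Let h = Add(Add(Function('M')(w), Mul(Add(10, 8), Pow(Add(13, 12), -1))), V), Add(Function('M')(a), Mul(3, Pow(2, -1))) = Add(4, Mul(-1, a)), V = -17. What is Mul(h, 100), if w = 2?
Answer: -1578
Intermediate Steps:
Function('M')(a) = Add(Rational(5, 2), Mul(-1, a)) (Function('M')(a) = Add(Rational(-3, 2), Add(4, Mul(-1, a))) = Add(Rational(5, 2), Mul(-1, a)))
h = Rational(-789, 50) (h = Add(Add(Add(Rational(5, 2), Mul(-1, 2)), Mul(Add(10, 8), Pow(Add(13, 12), -1))), -17) = Add(Add(Add(Rational(5, 2), -2), Mul(18, Pow(25, -1))), -17) = Add(Add(Rational(1, 2), Mul(18, Rational(1, 25))), -17) = Add(Add(Rational(1, 2), Rational(18, 25)), -17) = Add(Rational(61, 50), -17) = Rational(-789, 50) ≈ -15.780)
Mul(h, 100) = Mul(Rational(-789, 50), 100) = -1578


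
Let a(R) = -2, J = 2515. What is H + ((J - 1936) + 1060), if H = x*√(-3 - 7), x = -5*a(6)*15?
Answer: 1639 + 150*I*√10 ≈ 1639.0 + 474.34*I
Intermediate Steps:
x = 150 (x = -5*(-2)*15 = 10*15 = 150)
H = 150*I*√10 (H = 150*√(-3 - 7) = 150*√(-10) = 150*(I*√10) = 150*I*√10 ≈ 474.34*I)
H + ((J - 1936) + 1060) = 150*I*√10 + ((2515 - 1936) + 1060) = 150*I*√10 + (579 + 1060) = 150*I*√10 + 1639 = 1639 + 150*I*√10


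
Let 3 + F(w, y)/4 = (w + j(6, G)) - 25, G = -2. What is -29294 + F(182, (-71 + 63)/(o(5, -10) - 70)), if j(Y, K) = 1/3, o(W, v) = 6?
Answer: -86030/3 ≈ -28677.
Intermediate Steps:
j(Y, K) = ⅓
F(w, y) = -332/3 + 4*w (F(w, y) = -12 + 4*((w + ⅓) - 25) = -12 + 4*((⅓ + w) - 25) = -12 + 4*(-74/3 + w) = -12 + (-296/3 + 4*w) = -332/3 + 4*w)
-29294 + F(182, (-71 + 63)/(o(5, -10) - 70)) = -29294 + (-332/3 + 4*182) = -29294 + (-332/3 + 728) = -29294 + 1852/3 = -86030/3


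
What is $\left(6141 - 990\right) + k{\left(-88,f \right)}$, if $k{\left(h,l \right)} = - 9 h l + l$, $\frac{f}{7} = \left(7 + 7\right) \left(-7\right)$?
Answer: $-538847$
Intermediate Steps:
$f = -686$ ($f = 7 \left(7 + 7\right) \left(-7\right) = 7 \cdot 14 \left(-7\right) = 7 \left(-98\right) = -686$)
$k{\left(h,l \right)} = l - 9 h l$ ($k{\left(h,l \right)} = - 9 h l + l = l - 9 h l$)
$\left(6141 - 990\right) + k{\left(-88,f \right)} = \left(6141 - 990\right) - 686 \left(1 - -792\right) = 5151 - 686 \left(1 + 792\right) = 5151 - 543998 = -538847$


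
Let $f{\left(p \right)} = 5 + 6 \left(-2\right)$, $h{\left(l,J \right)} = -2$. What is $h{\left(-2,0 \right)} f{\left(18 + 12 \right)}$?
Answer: $14$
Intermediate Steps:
$f{\left(p \right)} = -7$ ($f{\left(p \right)} = 5 - 12 = -7$)
$h{\left(-2,0 \right)} f{\left(18 + 12 \right)} = \left(-2\right) \left(-7\right) = 14$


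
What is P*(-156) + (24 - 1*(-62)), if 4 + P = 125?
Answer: -18790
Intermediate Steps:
P = 121 (P = -4 + 125 = 121)
P*(-156) + (24 - 1*(-62)) = 121*(-156) + (24 - 1*(-62)) = -18876 + (24 + 62) = -18876 + 86 = -18790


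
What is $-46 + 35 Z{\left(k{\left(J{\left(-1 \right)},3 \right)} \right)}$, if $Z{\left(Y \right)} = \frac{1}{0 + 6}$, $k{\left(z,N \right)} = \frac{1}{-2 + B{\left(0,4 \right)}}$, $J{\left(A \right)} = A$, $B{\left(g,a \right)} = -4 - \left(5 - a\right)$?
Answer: $- \frac{241}{6} \approx -40.167$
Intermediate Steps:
$B{\left(g,a \right)} = -9 + a$ ($B{\left(g,a \right)} = -4 + \left(-5 + a\right) = -9 + a$)
$k{\left(z,N \right)} = - \frac{1}{7}$ ($k{\left(z,N \right)} = \frac{1}{-2 + \left(-9 + 4\right)} = \frac{1}{-2 - 5} = \frac{1}{-7} = - \frac{1}{7}$)
$Z{\left(Y \right)} = \frac{1}{6}$
$-46 + 35 Z{\left(k{\left(J{\left(-1 \right)},3 \right)} \right)} = -46 + 35 \cdot \frac{1}{6} = -46 + \frac{35}{6} = - \frac{241}{6}$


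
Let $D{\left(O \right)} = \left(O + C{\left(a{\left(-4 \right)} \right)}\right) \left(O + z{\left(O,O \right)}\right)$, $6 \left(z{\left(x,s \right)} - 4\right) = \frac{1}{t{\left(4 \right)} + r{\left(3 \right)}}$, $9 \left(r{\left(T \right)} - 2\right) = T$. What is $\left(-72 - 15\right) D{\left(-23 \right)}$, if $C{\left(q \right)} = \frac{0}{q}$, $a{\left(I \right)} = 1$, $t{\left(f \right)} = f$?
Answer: $- \frac{1442721}{38} \approx -37966.0$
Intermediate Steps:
$r{\left(T \right)} = 2 + \frac{T}{9}$
$C{\left(q \right)} = 0$
$z{\left(x,s \right)} = \frac{153}{38}$ ($z{\left(x,s \right)} = 4 + \frac{1}{6 \left(4 + \left(2 + \frac{1}{9} \cdot 3\right)\right)} = 4 + \frac{1}{6 \left(4 + \left(2 + \frac{1}{3}\right)\right)} = 4 + \frac{1}{6 \left(4 + \frac{7}{3}\right)} = 4 + \frac{1}{6 \cdot \frac{19}{3}} = 4 + \frac{1}{6} \cdot \frac{3}{19} = 4 + \frac{1}{38} = \frac{153}{38}$)
$D{\left(O \right)} = O \left(\frac{153}{38} + O\right)$ ($D{\left(O \right)} = \left(O + 0\right) \left(O + \frac{153}{38}\right) = O \left(\frac{153}{38} + O\right)$)
$\left(-72 - 15\right) D{\left(-23 \right)} = \left(-72 - 15\right) \frac{1}{38} \left(-23\right) \left(153 + 38 \left(-23\right)\right) = - 87 \cdot \frac{1}{38} \left(-23\right) \left(153 - 874\right) = - 87 \cdot \frac{1}{38} \left(-23\right) \left(-721\right) = \left(-87\right) \frac{16583}{38} = - \frac{1442721}{38}$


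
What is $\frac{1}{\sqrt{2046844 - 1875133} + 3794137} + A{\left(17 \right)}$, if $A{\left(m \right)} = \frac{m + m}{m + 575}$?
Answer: $\frac{122362102458269}{2130530359652584} - \frac{3 \sqrt{19079}}{14395475403058} \approx 0.057433$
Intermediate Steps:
$A{\left(m \right)} = \frac{2 m}{575 + m}$
$\frac{1}{\sqrt{2046844 - 1875133} + 3794137} + A{\left(17 \right)} = \frac{1}{\sqrt{2046844 - 1875133} + 3794137} + 2 \cdot 17 \frac{1}{575 + 17} = \frac{1}{\sqrt{171711} + 3794137} + 2 \cdot 17 \cdot \frac{1}{592} = \frac{1}{3 \sqrt{19079} + 3794137} + 2 \cdot 17 \cdot \frac{1}{592} = \frac{1}{3794137 + 3 \sqrt{19079}} + \frac{17}{296} = \frac{17}{296} + \frac{1}{3794137 + 3 \sqrt{19079}}$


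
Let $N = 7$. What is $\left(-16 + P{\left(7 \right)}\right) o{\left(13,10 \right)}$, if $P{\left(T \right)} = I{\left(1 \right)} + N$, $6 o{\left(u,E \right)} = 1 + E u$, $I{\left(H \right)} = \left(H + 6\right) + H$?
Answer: $- \frac{131}{6} \approx -21.833$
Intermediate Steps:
$I{\left(H \right)} = 6 + 2 H$ ($I{\left(H \right)} = \left(6 + H\right) + H = 6 + 2 H$)
$o{\left(u,E \right)} = \frac{1}{6} + \frac{E u}{6}$ ($o{\left(u,E \right)} = \frac{1 + E u}{6} = \frac{1}{6} + \frac{E u}{6}$)
$P{\left(T \right)} = 15$ ($P{\left(T \right)} = \left(6 + 2 \cdot 1\right) + 7 = \left(6 + 2\right) + 7 = 8 + 7 = 15$)
$\left(-16 + P{\left(7 \right)}\right) o{\left(13,10 \right)} = \left(-16 + 15\right) \left(\frac{1}{6} + \frac{1}{6} \cdot 10 \cdot 13\right) = - (\frac{1}{6} + \frac{65}{3}) = \left(-1\right) \frac{131}{6} = - \frac{131}{6}$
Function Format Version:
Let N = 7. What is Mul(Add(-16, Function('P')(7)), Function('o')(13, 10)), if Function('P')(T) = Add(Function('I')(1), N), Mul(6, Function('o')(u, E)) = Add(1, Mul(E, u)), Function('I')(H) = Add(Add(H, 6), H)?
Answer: Rational(-131, 6) ≈ -21.833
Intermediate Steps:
Function('I')(H) = Add(6, Mul(2, H)) (Function('I')(H) = Add(Add(6, H), H) = Add(6, Mul(2, H)))
Function('o')(u, E) = Add(Rational(1, 6), Mul(Rational(1, 6), E, u)) (Function('o')(u, E) = Mul(Rational(1, 6), Add(1, Mul(E, u))) = Add(Rational(1, 6), Mul(Rational(1, 6), E, u)))
Function('P')(T) = 15 (Function('P')(T) = Add(Add(6, Mul(2, 1)), 7) = Add(Add(6, 2), 7) = Add(8, 7) = 15)
Mul(Add(-16, Function('P')(7)), Function('o')(13, 10)) = Mul(Add(-16, 15), Add(Rational(1, 6), Mul(Rational(1, 6), 10, 13))) = Mul(-1, Add(Rational(1, 6), Rational(65, 3))) = Mul(-1, Rational(131, 6)) = Rational(-131, 6)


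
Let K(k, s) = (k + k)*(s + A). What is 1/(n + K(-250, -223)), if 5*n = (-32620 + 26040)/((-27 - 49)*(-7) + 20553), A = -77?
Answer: 21085/3162748684 ≈ 6.6667e-6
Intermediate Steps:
n = -1316/21085 (n = ((-32620 + 26040)/((-27 - 49)*(-7) + 20553))/5 = (-6580/(-76*(-7) + 20553))/5 = (-6580/(532 + 20553))/5 = (-6580/21085)/5 = (-6580*1/21085)/5 = (⅕)*(-1316/4217) = -1316/21085 ≈ -0.062414)
K(k, s) = 2*k*(-77 + s) (K(k, s) = (k + k)*(s - 77) = (2*k)*(-77 + s) = 2*k*(-77 + s))
1/(n + K(-250, -223)) = 1/(-1316/21085 + 2*(-250)*(-77 - 223)) = 1/(-1316/21085 + 2*(-250)*(-300)) = 1/(-1316/21085 + 150000) = 1/(3162748684/21085) = 21085/3162748684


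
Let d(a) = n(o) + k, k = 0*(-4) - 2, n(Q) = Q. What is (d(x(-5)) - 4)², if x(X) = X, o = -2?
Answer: 64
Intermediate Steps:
k = -2 (k = 0 - 2 = -2)
d(a) = -4 (d(a) = -2 - 2 = -4)
(d(x(-5)) - 4)² = (-4 - 4)² = (-8)² = 64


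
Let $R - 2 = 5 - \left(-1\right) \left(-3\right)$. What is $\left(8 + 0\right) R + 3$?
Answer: $35$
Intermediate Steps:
$R = 4$ ($R = 2 + \left(5 - \left(-1\right) \left(-3\right)\right) = 2 + \left(5 - 3\right) = 2 + 2 = 4$)
$\left(8 + 0\right) R + 3 = \left(8 + 0\right) 4 + 3 = 8 \cdot 4 + 3 = 32 + 3 = 35$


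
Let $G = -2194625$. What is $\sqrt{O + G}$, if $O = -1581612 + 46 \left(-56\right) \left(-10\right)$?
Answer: $i \sqrt{3750477} \approx 1936.6 i$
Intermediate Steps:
$O = -1555852$ ($O = -1581612 - -25760 = -1581612 + 25760 = -1555852$)
$\sqrt{O + G} = \sqrt{-1555852 - 2194625} = \sqrt{-3750477} = i \sqrt{3750477}$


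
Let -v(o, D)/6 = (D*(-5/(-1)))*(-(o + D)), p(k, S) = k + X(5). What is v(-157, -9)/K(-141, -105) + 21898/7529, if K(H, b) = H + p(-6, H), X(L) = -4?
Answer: -334143182/1136879 ≈ -293.91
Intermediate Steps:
p(k, S) = -4 + k (p(k, S) = k - 4 = -4 + k)
v(o, D) = -30*D*(-D - o) (v(o, D) = -6*D*(-5/(-1))*(-(o + D)) = -6*D*(-5*(-1))*(-(D + o)) = -6*D*5*(-D - o) = -6*5*D*(-D - o) = -30*D*(-D - o))
K(H, b) = -10 + H (K(H, b) = H + (-4 - 6) = H - 10 = -10 + H)
v(-157, -9)/K(-141, -105) + 21898/7529 = (30*(-9)*(-9 - 157))/(-10 - 141) + 21898/7529 = (30*(-9)*(-166))/(-151) + 21898*(1/7529) = 44820*(-1/151) + 21898/7529 = -44820/151 + 21898/7529 = -334143182/1136879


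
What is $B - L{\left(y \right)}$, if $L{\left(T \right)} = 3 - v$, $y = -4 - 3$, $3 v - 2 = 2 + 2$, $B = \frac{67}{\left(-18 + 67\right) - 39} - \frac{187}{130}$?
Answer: $\frac{277}{65} \approx 4.2615$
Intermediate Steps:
$B = \frac{342}{65}$ ($B = \frac{67}{49 - 39} - \frac{187}{130} = \frac{67}{10} - \frac{187}{130} = \frac{342}{65} \approx 5.2615$)
$v = 2$ ($v = \frac{2}{3} + \frac{2 + 2}{3} = \frac{2}{3} + \frac{1}{3} \cdot 4 = \frac{2}{3} + \frac{4}{3} = 2$)
$y = -7$ ($y = -4 - 3 = -7$)
$L{\left(T \right)} = 1$ ($L{\left(T \right)} = 3 - 2 = 1$)
$B - L{\left(y \right)} = \frac{342}{65} - 1 = \frac{277}{65}$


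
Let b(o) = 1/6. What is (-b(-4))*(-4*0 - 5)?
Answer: 5/6 ≈ 0.83333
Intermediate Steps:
b(o) = 1/6 (b(o) = 1*(1/6) = 1/6)
(-b(-4))*(-4*0 - 5) = (-1*1/6)*(-4*0 - 5) = -(0 - 5)/6 = -1/6*(-5) = 5/6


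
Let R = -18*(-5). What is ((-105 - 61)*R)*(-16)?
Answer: 239040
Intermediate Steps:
R = 90
((-105 - 61)*R)*(-16) = ((-105 - 61)*90)*(-16) = -166*90*(-16) = -14940*(-16) = 239040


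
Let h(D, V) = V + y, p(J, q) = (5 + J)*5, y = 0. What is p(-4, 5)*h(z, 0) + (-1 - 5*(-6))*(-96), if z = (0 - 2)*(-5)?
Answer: -2784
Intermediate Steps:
p(J, q) = 25 + 5*J
z = 10 (z = -2*(-5) = 10)
h(D, V) = V (h(D, V) = V + 0 = V)
p(-4, 5)*h(z, 0) + (-1 - 5*(-6))*(-96) = (25 + 5*(-4))*0 + (-1 - 5*(-6))*(-96) = (25 - 20)*0 + (-1 + 30)*(-96) = 5*0 + 29*(-96) = 0 - 2784 = -2784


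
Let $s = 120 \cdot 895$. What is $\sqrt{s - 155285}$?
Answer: $i \sqrt{47885} \approx 218.83 i$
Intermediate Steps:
$s = 107400$
$\sqrt{s - 155285} = \sqrt{107400 - 155285} = \sqrt{-47885} = i \sqrt{47885}$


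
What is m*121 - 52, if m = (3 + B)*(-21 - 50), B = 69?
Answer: -618604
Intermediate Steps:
m = -5112 (m = (3 + 69)*(-21 - 50) = 72*(-71) = -5112)
m*121 - 52 = -5112*121 - 52 = -618552 - 52 = -618604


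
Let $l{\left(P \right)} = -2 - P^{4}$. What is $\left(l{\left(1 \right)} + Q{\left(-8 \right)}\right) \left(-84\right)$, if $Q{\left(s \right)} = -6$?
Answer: $756$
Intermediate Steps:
$\left(l{\left(1 \right)} + Q{\left(-8 \right)}\right) \left(-84\right) = \left(\left(-2 - 1^{4}\right) - 6\right) \left(-84\right) = \left(\left(-2 - 1\right) - 6\right) \left(-84\right) = \left(-3 - 6\right) \left(-84\right) = \left(-9\right) \left(-84\right) = 756$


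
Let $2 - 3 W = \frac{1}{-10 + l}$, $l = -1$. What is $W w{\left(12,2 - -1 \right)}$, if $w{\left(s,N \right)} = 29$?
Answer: $\frac{667}{33} \approx 20.212$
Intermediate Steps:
$W = \frac{23}{33}$ ($W = \frac{2}{3} - \frac{1}{3 \left(-10 - 1\right)} = \frac{2}{3} - \frac{1}{3 \left(-11\right)} = \frac{2}{3} - - \frac{1}{33} = \frac{2}{3} + \frac{1}{33} = \frac{23}{33} \approx 0.69697$)
$W w{\left(12,2 - -1 \right)} = \frac{23}{33} \cdot 29 = \frac{667}{33}$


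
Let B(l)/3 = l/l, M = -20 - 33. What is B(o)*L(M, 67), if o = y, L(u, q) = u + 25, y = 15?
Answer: -84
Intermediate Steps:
M = -53
L(u, q) = 25 + u
o = 15
B(l) = 3 (B(l) = 3*(l/l) = 3*1 = 3)
B(o)*L(M, 67) = 3*(25 - 53) = 3*(-28) = -84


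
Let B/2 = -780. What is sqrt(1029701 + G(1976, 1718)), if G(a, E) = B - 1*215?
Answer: 3*sqrt(114214) ≈ 1013.9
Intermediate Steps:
B = -1560 (B = 2*(-780) = -1560)
G(a, E) = -1775 (G(a, E) = -1560 - 1*215 = -1560 - 215 = -1775)
sqrt(1029701 + G(1976, 1718)) = sqrt(1029701 - 1775) = sqrt(1027926) = 3*sqrt(114214)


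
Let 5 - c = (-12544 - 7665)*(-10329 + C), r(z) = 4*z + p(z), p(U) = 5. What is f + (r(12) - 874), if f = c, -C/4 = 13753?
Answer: -1320477085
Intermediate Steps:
C = -55012 (C = -4*13753 = -55012)
r(z) = 5 + 4*z (r(z) = 4*z + 5 = 5 + 4*z)
c = -1320476264 (c = 5 - (-12544 - 7665)*(-10329 - 55012) = 5 - (-20209)*(-65341) = 5 - 1*1320476269 = 5 - 1320476269 = -1320476264)
f = -1320476264
f + (r(12) - 874) = -1320476264 + ((5 + 4*12) - 874) = -1320476264 + ((5 + 48) - 874) = -1320476264 + (53 - 874) = -1320476264 - 821 = -1320477085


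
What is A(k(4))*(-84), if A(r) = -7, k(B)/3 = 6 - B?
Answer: 588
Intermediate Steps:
k(B) = 18 - 3*B (k(B) = 3*(6 - B) = 18 - 3*B)
A(k(4))*(-84) = -7*(-84) = 588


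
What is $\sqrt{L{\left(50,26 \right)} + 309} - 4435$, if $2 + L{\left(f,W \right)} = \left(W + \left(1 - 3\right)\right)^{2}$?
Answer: $-4435 + \sqrt{883} \approx -4405.3$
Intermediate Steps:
$L{\left(f,W \right)} = -2 + \left(-2 + W\right)^{2}$ ($L{\left(f,W \right)} = -2 + \left(W + \left(1 - 3\right)\right)^{2} = -2 + \left(W - 2\right)^{2} = -2 + \left(-2 + W\right)^{2}$)
$\sqrt{L{\left(50,26 \right)} + 309} - 4435 = \sqrt{\left(-2 + \left(-2 + 26\right)^{2}\right) + 309} - 4435 = \sqrt{\left(-2 + 24^{2}\right) + 309} - 4435 = \sqrt{\left(-2 + 576\right) + 309} - 4435 = \sqrt{574 + 309} - 4435 = \sqrt{883} - 4435 = -4435 + \sqrt{883}$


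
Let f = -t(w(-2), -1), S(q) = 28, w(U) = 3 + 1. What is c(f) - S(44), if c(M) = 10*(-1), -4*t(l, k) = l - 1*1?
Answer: -38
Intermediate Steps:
w(U) = 4
t(l, k) = ¼ - l/4 (t(l, k) = -(l - 1*1)/4 = -(l - 1)/4 = -(-1 + l)/4 = ¼ - l/4)
f = ¾ (f = -(¼ - ¼*4) = -(¼ - 1) = -1*(-¾) = ¾ ≈ 0.75000)
c(M) = -10
c(f) - S(44) = -10 - 1*28 = -10 - 28 = -38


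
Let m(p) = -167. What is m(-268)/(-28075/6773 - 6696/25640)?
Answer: 3625146655/95649376 ≈ 37.900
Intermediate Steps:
m(-268)/(-28075/6773 - 6696/25640) = -167/(-28075/6773 - 6696/25640) = -167/(-28075*1/6773 - 6696*1/25640) = -167/(-28075/6773 - 837/3205) = -167/(-95649376/21707465) = -167*(-21707465/95649376) = 3625146655/95649376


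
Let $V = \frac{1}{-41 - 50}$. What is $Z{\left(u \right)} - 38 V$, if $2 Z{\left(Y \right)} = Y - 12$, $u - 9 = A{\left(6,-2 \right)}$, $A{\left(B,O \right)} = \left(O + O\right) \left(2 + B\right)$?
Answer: $- \frac{3109}{182} \approx -17.082$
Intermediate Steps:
$A{\left(B,O \right)} = 2 O \left(2 + B\right)$
$u = -23$ ($u = 9 + 2 \left(-2\right) \left(2 + 6\right) = 9 + 2 \left(-2\right) 8 = 9 - 32 = -23$)
$Z{\left(Y \right)} = -6 + \frac{Y}{2}$ ($Z{\left(Y \right)} = \frac{Y - 12}{2} = \frac{-12 + Y}{2} = -6 + \frac{Y}{2}$)
$V = - \frac{1}{91}$ ($V = \frac{1}{-91} = - \frac{1}{91} \approx -0.010989$)
$Z{\left(u \right)} - 38 V = \left(-6 + \frac{1}{2} \left(-23\right)\right) - - \frac{38}{91} = \left(-6 - \frac{23}{2}\right) + \frac{38}{91} = - \frac{35}{2} + \frac{38}{91} = - \frac{3109}{182}$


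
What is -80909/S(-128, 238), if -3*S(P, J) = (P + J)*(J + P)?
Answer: 242727/12100 ≈ 20.060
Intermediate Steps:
S(P, J) = -(J + P)²/3 (S(P, J) = -(P + J)*(J + P)/3 = -(J + P)*(J + P)/3 = -(J + P)²/3)
-80909/S(-128, 238) = -80909*(-3/(238 - 128)²) = -80909/((-⅓*110²)) = -80909/((-⅓*12100)) = -80909/(-12100/3) = -80909*(-3/12100) = 242727/12100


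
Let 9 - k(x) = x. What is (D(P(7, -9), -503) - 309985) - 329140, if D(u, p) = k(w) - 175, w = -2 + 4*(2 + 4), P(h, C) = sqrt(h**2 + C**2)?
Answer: -639313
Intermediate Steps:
P(h, C) = sqrt(C**2 + h**2)
w = 22 (w = -2 + 4*6 = -2 + 24 = 22)
k(x) = 9 - x
D(u, p) = -188 (D(u, p) = (9 - 1*22) - 175 = (9 - 22) - 175 = -13 - 175 = -188)
(D(P(7, -9), -503) - 309985) - 329140 = (-188 - 309985) - 329140 = -310173 - 329140 = -639313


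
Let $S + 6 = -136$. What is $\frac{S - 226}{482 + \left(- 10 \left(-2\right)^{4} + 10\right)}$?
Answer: $- \frac{92}{83} \approx -1.1084$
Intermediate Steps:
$S = -142$ ($S = -6 - 136 = -142$)
$\frac{S - 226}{482 + \left(- 10 \left(-2\right)^{4} + 10\right)} = \frac{-142 - 226}{482 + \left(- 10 \left(-2\right)^{4} + 10\right)} = - \frac{368}{482 + \left(\left(-10\right) 16 + 10\right)} = - \frac{368}{482 + \left(-160 + 10\right)} = - \frac{368}{482 - 150} = - \frac{368}{332} = \left(-368\right) \frac{1}{332} = - \frac{92}{83}$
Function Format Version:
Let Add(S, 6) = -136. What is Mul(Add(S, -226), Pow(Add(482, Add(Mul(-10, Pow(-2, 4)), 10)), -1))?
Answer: Rational(-92, 83) ≈ -1.1084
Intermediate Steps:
S = -142 (S = Add(-6, -136) = -142)
Mul(Add(S, -226), Pow(Add(482, Add(Mul(-10, Pow(-2, 4)), 10)), -1)) = Mul(Add(-142, -226), Pow(Add(482, Add(Mul(-10, Pow(-2, 4)), 10)), -1)) = Mul(-368, Pow(Add(482, Add(Mul(-10, 16), 10)), -1)) = Mul(-368, Pow(Add(482, Add(-160, 10)), -1)) = Mul(-368, Pow(Add(482, -150), -1)) = Mul(-368, Pow(332, -1)) = Mul(-368, Rational(1, 332)) = Rational(-92, 83)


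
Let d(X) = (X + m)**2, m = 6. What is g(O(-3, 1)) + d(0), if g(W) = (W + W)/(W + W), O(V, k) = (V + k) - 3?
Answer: 37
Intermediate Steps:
O(V, k) = -3 + V + k
g(W) = 1 (g(W) = (2*W)/((2*W)) = (2*W)*(1/(2*W)) = 1)
d(X) = (6 + X)**2 (d(X) = (X + 6)**2 = (6 + X)**2)
g(O(-3, 1)) + d(0) = 1 + (6 + 0)**2 = 1 + 6**2 = 1 + 36 = 37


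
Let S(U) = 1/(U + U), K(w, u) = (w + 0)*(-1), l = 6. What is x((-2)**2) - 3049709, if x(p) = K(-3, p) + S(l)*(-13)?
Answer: -36596485/12 ≈ -3.0497e+6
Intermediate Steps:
K(w, u) = -w (K(w, u) = w*(-1) = -w)
S(U) = 1/(2*U)
x(p) = 23/12 (x(p) = -1*(-3) + ((1/2)/6)*(-13) = 3 + ((1/2)*(1/6))*(-13) = 3 + (1/12)*(-13) = 3 - 13/12 = 23/12)
x((-2)**2) - 3049709 = 23/12 - 3049709 = -36596485/12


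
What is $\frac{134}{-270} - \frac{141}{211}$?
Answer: $- \frac{33172}{28485} \approx -1.1645$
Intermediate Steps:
$\frac{134}{-270} - \frac{141}{211} = 134 \left(- \frac{1}{270}\right) - \frac{141}{211} = - \frac{67}{135} - \frac{141}{211} = - \frac{33172}{28485}$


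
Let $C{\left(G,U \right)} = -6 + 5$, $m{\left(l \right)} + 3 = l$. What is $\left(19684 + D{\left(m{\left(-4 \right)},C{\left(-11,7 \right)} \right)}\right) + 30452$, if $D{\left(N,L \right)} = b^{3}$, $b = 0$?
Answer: $50136$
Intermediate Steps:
$m{\left(l \right)} = -3 + l$
$C{\left(G,U \right)} = -1$
$D{\left(N,L \right)} = 0$ ($D{\left(N,L \right)} = 0^{3} = 0$)
$\left(19684 + D{\left(m{\left(-4 \right)},C{\left(-11,7 \right)} \right)}\right) + 30452 = \left(19684 + 0\right) + 30452 = 19684 + 30452 = 50136$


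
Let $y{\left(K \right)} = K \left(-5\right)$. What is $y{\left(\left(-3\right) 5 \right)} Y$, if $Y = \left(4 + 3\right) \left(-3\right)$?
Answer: $-1575$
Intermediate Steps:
$y{\left(K \right)} = - 5 K$
$Y = -21$ ($Y = 7 \left(-3\right) = -21$)
$y{\left(\left(-3\right) 5 \right)} Y = - 5 \left(\left(-3\right) 5\right) \left(-21\right) = \left(-5\right) \left(-15\right) \left(-21\right) = 75 \left(-21\right) = -1575$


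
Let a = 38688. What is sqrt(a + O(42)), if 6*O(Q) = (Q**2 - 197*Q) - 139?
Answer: sqrt(1352874)/6 ≈ 193.86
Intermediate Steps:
O(Q) = -139/6 - 197*Q/6 + Q**2/6 (O(Q) = ((Q**2 - 197*Q) - 139)/6 = (-139 + Q**2 - 197*Q)/6 = -139/6 - 197*Q/6 + Q**2/6)
sqrt(a + O(42)) = sqrt(38688 + (-139/6 - 197/6*42 + (1/6)*42**2)) = sqrt(38688 + (-139/6 - 1379 + (1/6)*1764)) = sqrt(38688 + (-139/6 - 1379 + 294)) = sqrt(38688 - 6649/6) = sqrt(225479/6) = sqrt(1352874)/6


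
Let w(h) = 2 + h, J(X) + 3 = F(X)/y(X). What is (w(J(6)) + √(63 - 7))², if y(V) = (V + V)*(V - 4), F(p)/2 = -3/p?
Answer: 32881/576 - 25*√14/6 ≈ 41.495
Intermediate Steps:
F(p) = -6/p (F(p) = 2*(-3/p) = -6/p)
y(V) = 2*V*(-4 + V) (y(V) = (2*V)*(-4 + V) = 2*V*(-4 + V))
J(X) = -3 - 3/(X²*(-4 + X)) (J(X) = -3 + (-6/X)/((2*X*(-4 + X))) = -3 + (-6/X)*(1/(2*X*(-4 + X))) = -3 - 3/(X²*(-4 + X)))
(w(J(6)) + √(63 - 7))² = ((2 + 3*(-1 + 6²*(4 - 1*6))/(6²*(-4 + 6))) + √(63 - 7))² = ((2 + 3*(1/36)*(-1 + 36*(4 - 6))/2) + √56)² = ((2 + 3*(1/36)*(½)*(-1 + 36*(-2))) + 2*√14)² = ((2 + 3*(1/36)*(½)*(-1 - 72)) + 2*√14)² = ((2 + 3*(1/36)*(½)*(-73)) + 2*√14)² = ((2 - 73/24) + 2*√14)² = (-25/24 + 2*√14)²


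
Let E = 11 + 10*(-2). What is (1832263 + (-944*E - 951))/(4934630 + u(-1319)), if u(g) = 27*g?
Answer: 96832/257843 ≈ 0.37555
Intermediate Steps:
E = -9 (E = 11 - 20 = -9)
(1832263 + (-944*E - 951))/(4934630 + u(-1319)) = (1832263 + (-944*(-9) - 951))/(4934630 + 27*(-1319)) = (1832263 + (8496 - 951))/(4934630 - 35613) = (1832263 + 7545)/4899017 = 1839808*(1/4899017) = 96832/257843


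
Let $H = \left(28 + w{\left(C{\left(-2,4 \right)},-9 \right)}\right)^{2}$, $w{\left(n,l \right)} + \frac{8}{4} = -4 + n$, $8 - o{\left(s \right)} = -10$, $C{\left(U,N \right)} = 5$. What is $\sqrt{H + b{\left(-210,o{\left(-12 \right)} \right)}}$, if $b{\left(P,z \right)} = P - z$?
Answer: $\sqrt{501} \approx 22.383$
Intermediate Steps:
$o{\left(s \right)} = 18$ ($o{\left(s \right)} = 8 - -10 = 8 + 10 = 18$)
$w{\left(n,l \right)} = -6 + n$ ($w{\left(n,l \right)} = -2 + \left(-4 + n\right) = -6 + n$)
$H = 729$ ($H = \left(28 + \left(-6 + 5\right)\right)^{2} = \left(28 - 1\right)^{2} = 27^{2} = 729$)
$\sqrt{H + b{\left(-210,o{\left(-12 \right)} \right)}} = \sqrt{729 - 228} = \sqrt{501}$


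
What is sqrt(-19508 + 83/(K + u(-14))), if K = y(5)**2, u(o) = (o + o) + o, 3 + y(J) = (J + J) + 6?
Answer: I*sqrt(314633991)/127 ≈ 139.67*I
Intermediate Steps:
y(J) = 3 + 2*J (y(J) = -3 + ((J + J) + 6) = -3 + (2*J + 6) = -3 + (6 + 2*J) = 3 + 2*J)
u(o) = 3*o (u(o) = 2*o + o = 3*o)
K = 169 (K = (3 + 2*5)**2 = (3 + 10)**2 = 13**2 = 169)
sqrt(-19508 + 83/(K + u(-14))) = sqrt(-19508 + 83/(169 + 3*(-14))) = sqrt(-19508 + 83/(169 - 42)) = sqrt(-19508 + 83/127) = sqrt(-2477433/127) = I*sqrt(314633991)/127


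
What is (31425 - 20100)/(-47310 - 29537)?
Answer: -11325/76847 ≈ -0.14737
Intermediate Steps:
(31425 - 20100)/(-47310 - 29537) = 11325/(-76847) = 11325*(-1/76847) = -11325/76847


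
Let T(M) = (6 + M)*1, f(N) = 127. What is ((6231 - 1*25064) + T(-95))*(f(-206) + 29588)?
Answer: -562267230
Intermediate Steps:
T(M) = 6 + M
((6231 - 1*25064) + T(-95))*(f(-206) + 29588) = ((6231 - 1*25064) + (6 - 95))*(127 + 29588) = ((6231 - 25064) - 89)*29715 = (-18833 - 89)*29715 = -18922*29715 = -562267230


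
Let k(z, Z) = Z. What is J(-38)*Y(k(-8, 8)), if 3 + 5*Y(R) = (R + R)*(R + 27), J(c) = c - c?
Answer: 0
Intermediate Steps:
J(c) = 0
Y(R) = -⅗ + 2*R*(27 + R)/5 (Y(R) = -⅗ + ((R + R)*(R + 27))/5 = -⅗ + ((2*R)*(27 + R))/5 = -⅗ + (2*R*(27 + R))/5 = -⅗ + 2*R*(27 + R)/5)
J(-38)*Y(k(-8, 8)) = 0*(-⅗ + (⅖)*8² + (54/5)*8) = 0*(-⅗ + (⅖)*64 + 432/5) = 0*(-⅗ + 128/5 + 432/5) = 0*(557/5) = 0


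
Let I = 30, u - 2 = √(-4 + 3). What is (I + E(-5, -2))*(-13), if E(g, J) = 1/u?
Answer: -1976/5 + 13*I/5 ≈ -395.2 + 2.6*I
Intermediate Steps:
u = 2 + I (u = 2 + √(-4 + 3) = 2 + √(-1) = 2 + I ≈ 2.0 + 1.0*I)
E(g, J) = (2 - I)/5 (E(g, J) = 1/(2 + I) = (2 - I)/5)
(I + E(-5, -2))*(-13) = (30 + (⅖ - I/5))*(-13) = (152/5 - I/5)*(-13) = -1976/5 + 13*I/5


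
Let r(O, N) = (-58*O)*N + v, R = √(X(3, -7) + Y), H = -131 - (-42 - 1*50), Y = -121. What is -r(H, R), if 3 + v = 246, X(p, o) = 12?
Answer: -243 - 2262*I*√109 ≈ -243.0 - 23616.0*I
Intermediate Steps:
v = 243 (v = -3 + 246 = 243)
H = -39 (H = -131 - (-42 - 50) = -131 - 1*(-92) = -131 + 92 = -39)
R = I*√109 (R = √(12 - 121) = √(-109) = I*√109 ≈ 10.44*I)
r(O, N) = 243 - 58*N*O (r(O, N) = (-58*O)*N + 243 = -58*N*O + 243 = 243 - 58*N*O)
-r(H, R) = -(243 - 58*I*√109*(-39)) = -(243 + 2262*I*√109) = -243 - 2262*I*√109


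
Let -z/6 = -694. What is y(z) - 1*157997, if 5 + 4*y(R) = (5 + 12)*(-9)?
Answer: -316073/2 ≈ -1.5804e+5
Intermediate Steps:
z = 4164 (z = -6*(-694) = 4164)
y(R) = -79/2 (y(R) = -5/4 + ((5 + 12)*(-9))/4 = -5/4 + (17*(-9))/4 = -5/4 + (¼)*(-153) = -5/4 - 153/4 = -79/2)
y(z) - 1*157997 = -79/2 - 1*157997 = -79/2 - 157997 = -316073/2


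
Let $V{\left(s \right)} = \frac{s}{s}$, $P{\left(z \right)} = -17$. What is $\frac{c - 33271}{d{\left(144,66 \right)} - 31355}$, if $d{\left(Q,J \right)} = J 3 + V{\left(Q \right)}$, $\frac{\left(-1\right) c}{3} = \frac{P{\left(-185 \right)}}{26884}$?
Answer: $\frac{894457513}{837597904} \approx 1.0679$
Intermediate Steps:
$V{\left(s \right)} = 1$
$c = \frac{51}{26884}$ ($c = - 3 \left(- \frac{17}{26884}\right) = - 3 \left(\left(-17\right) \frac{1}{26884}\right) = \left(-3\right) \left(- \frac{17}{26884}\right) = \frac{51}{26884} \approx 0.001897$)
$d{\left(Q,J \right)} = 1 + 3 J$ ($d{\left(Q,J \right)} = J 3 + 1 = 3 J + 1 = 1 + 3 J$)
$\frac{c - 33271}{d{\left(144,66 \right)} - 31355} = \frac{\frac{51}{26884} - 33271}{\left(1 + 3 \cdot 66\right) - 31355} = - \frac{894457513}{26884 \left(\left(1 + 198\right) - 31355\right)} = - \frac{894457513}{26884 \left(199 - 31355\right)} = - \frac{894457513}{26884 \left(-31156\right)} = \left(- \frac{894457513}{26884}\right) \left(- \frac{1}{31156}\right) = \frac{894457513}{837597904}$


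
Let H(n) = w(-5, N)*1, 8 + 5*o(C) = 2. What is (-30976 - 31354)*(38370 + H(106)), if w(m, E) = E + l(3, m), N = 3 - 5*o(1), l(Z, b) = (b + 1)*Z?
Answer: -2391415110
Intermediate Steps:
l(Z, b) = Z*(1 + b) (l(Z, b) = (1 + b)*Z = Z*(1 + b))
o(C) = -6/5 (o(C) = -8/5 + (1/5)*2 = -8/5 + 2/5 = -6/5)
N = 9 (N = 3 - 5*(-6/5) = 3 + 6 = 9)
w(m, E) = 3 + E + 3*m (w(m, E) = E + 3*(1 + m) = E + (3 + 3*m) = 3 + E + 3*m)
H(n) = -3 (H(n) = (3 + 9 + 3*(-5))*1 = (3 + 9 - 15)*1 = -3*1 = -3)
(-30976 - 31354)*(38370 + H(106)) = (-30976 - 31354)*(38370 - 3) = -62330*38367 = -2391415110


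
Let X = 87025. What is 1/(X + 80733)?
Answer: 1/167758 ≈ 5.9610e-6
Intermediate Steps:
1/(X + 80733) = 1/(87025 + 80733) = 1/167758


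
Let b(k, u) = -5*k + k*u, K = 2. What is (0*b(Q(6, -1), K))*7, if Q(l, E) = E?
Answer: 0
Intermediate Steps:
(0*b(Q(6, -1), K))*7 = (0*(-(-5 + 2)))*7 = (0*(-1*(-3)))*7 = (0*3)*7 = 0*7 = 0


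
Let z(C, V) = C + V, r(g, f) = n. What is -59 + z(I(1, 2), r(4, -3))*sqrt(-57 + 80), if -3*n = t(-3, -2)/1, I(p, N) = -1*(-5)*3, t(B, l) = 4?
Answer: -59 + 41*sqrt(23)/3 ≈ 6.5430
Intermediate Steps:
I(p, N) = 15 (I(p, N) = 5*3 = 15)
n = -4/3 (n = -4/(3*1) = -4/3 ≈ -1.3333)
r(g, f) = -4/3
-59 + z(I(1, 2), r(4, -3))*sqrt(-57 + 80) = -59 + (15 - 4/3)*sqrt(-57 + 80) = -59 + 41*sqrt(23)/3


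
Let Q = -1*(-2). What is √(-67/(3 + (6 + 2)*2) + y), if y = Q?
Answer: I*√551/19 ≈ 1.2354*I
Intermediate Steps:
Q = 2
y = 2
√(-67/(3 + (6 + 2)*2) + y) = √(-67/(3 + (6 + 2)*2) + 2) = √(-67/(3 + 8*2) + 2) = √(-67/(3 + 16) + 2) = √(-67/19 + 2) = √(-29/19) = I*√551/19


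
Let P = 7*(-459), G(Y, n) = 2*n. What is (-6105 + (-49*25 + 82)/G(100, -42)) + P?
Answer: -260523/28 ≈ -9304.4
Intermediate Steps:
P = -3213
(-6105 + (-49*25 + 82)/G(100, -42)) + P = (-6105 + (-49*25 + 82)/((2*(-42)))) - 3213 = (-6105 + (-1225 + 82)/(-84)) - 3213 = (-6105 - 1143*(-1/84)) - 3213 = (-6105 + 381/28) - 3213 = -170559/28 - 3213 = -260523/28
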